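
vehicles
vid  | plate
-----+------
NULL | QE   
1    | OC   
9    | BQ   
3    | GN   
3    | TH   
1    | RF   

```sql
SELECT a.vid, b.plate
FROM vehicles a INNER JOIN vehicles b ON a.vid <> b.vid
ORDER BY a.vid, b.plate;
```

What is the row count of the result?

INNER JOIN keeps only pairs where the ON condition holds.
Matching on a.vid <> b.vid. A NULL in a compared column never satisfies the condition.
- vid=NULL: no matching b row, dropped.
- vid=1: 3 matching b row(s), so 3 row(s) emitted.
- vid=9: 4 matching b row(s), so 4 row(s) emitted.
- vid=3: 3 matching b row(s), so 3 row(s) emitted.
- vid=3: 3 matching b row(s), so 3 row(s) emitted.
- vid=1: 3 matching b row(s), so 3 row(s) emitted.
Total: 16 rows.

16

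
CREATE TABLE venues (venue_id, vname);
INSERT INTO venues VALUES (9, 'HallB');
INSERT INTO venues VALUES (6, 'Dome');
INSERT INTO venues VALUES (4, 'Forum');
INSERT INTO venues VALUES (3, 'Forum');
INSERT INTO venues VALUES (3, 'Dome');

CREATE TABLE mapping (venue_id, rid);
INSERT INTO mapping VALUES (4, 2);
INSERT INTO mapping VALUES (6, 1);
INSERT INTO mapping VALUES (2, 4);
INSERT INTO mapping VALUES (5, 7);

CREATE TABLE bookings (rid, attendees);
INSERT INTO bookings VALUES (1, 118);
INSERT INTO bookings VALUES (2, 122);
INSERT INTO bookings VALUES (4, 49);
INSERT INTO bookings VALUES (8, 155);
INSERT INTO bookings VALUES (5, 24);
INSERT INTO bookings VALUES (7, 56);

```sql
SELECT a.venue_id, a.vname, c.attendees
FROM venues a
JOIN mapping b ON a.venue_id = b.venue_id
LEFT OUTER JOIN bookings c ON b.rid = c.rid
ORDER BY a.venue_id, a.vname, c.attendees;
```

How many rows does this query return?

Joins associate left-to-right: venues INNER JOIN mapping on venue_id gives 2 intermediate row(s).
Then LEFT JOIN `bookings c` on rid: each of those 2 rows is kept; rows whose b.rid has no match in c get NULL for c's columns.
Result: 2 row(s).

2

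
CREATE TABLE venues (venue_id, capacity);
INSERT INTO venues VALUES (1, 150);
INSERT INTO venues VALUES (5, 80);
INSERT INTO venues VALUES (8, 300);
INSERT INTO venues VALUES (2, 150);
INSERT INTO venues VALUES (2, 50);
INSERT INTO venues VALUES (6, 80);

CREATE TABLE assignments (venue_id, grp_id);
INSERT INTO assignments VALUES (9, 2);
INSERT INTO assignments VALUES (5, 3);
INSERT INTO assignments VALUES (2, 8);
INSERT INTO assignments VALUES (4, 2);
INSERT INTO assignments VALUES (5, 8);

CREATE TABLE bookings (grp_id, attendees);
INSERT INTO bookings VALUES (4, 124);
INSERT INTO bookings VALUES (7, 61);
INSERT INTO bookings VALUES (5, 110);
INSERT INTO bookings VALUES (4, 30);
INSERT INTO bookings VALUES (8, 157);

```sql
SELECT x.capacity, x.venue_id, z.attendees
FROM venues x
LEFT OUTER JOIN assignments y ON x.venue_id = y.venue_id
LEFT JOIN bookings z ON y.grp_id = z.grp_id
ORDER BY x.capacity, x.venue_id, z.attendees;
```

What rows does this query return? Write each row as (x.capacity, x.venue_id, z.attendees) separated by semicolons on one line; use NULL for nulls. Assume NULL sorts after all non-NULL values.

(50, 2, 157); (80, 5, 157); (80, 5, NULL); (80, 6, NULL); (150, 1, NULL); (150, 2, 157); (300, 8, NULL)

Step 1 — x LEFT JOIN y on venue_id → 7 row(s).
Then LEFT JOIN `bookings z` on grp_id: each of those 7 rows is kept; rows whose y.grp_id has no match in z get NULL for z's columns.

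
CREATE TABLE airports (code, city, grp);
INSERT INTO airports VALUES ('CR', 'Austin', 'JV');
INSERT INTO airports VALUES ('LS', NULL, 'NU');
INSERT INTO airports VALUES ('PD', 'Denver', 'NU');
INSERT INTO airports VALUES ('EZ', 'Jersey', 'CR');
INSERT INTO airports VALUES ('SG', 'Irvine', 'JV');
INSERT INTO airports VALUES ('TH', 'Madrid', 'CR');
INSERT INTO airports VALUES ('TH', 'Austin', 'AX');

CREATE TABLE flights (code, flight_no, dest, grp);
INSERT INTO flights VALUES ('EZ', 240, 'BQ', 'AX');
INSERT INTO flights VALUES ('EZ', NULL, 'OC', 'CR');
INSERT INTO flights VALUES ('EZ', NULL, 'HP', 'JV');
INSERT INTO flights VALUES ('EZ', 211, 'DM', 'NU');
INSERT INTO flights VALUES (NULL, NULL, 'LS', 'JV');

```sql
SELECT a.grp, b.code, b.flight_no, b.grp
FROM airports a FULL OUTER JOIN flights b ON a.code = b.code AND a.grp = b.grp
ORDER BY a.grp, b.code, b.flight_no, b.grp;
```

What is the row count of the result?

FULL OUTER JOIN keeps every row from both sides; unmatched rows get NULL for the other side's columns.
Matching on a.code = b.code AND a.grp = b.grp. A NULL in a compared column never satisfies the condition.
Matched pairs: 1; unmatched a rows kept: 6; unmatched b rows kept: 4.
Total: 1 matched + 10 padded = 11 rows.

11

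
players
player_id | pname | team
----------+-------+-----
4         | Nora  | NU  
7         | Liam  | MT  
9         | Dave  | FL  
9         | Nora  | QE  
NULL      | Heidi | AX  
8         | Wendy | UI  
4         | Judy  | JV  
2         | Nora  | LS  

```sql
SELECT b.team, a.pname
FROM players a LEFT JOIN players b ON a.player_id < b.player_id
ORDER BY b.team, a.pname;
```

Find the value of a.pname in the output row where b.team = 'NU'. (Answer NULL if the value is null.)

Nora

LEFT JOIN keeps every row from `players a`; unmatched rows get NULL for `players b`'s columns.
Matching on a.player_id < b.player_id. A NULL in a compared column never satisfies the condition.
Matched pairs: 19; unmatched a rows kept: 3.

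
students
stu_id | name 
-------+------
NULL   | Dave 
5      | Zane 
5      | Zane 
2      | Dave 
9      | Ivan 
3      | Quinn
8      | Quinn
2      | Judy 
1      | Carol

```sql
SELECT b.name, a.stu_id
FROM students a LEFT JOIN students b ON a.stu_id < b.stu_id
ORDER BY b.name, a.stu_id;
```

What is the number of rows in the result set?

28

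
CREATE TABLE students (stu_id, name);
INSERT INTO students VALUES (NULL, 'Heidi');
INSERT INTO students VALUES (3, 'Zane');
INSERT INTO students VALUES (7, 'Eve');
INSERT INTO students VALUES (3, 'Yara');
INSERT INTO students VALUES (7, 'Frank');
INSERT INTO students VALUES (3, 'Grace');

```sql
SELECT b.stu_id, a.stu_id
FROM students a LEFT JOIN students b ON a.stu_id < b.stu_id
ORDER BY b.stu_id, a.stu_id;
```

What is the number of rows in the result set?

LEFT JOIN keeps every row from `students a`; unmatched rows get NULL for `students b`'s columns.
Matching on a.stu_id < b.stu_id. A NULL in a compared column never satisfies the condition.
- a (stu_id=NULL) has no partner → padded with NULL.
- a (stu_id=3) pairs with 2 row(s) of b.
- a (stu_id=7) has no partner → padded with NULL.
- a (stu_id=3) pairs with 2 row(s) of b.
- a (stu_id=7) has no partner → padded with NULL.
- a (stu_id=3) pairs with 2 row(s) of b.
Total: 6 matched + 3 padded = 9 rows.

9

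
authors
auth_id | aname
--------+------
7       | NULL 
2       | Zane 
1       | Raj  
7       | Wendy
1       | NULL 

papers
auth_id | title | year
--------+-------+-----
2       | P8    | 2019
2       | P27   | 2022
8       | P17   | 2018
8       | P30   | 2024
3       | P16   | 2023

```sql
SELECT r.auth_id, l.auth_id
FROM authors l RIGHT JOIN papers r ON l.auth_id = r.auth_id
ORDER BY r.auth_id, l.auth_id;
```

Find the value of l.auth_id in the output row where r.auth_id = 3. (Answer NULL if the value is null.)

NULL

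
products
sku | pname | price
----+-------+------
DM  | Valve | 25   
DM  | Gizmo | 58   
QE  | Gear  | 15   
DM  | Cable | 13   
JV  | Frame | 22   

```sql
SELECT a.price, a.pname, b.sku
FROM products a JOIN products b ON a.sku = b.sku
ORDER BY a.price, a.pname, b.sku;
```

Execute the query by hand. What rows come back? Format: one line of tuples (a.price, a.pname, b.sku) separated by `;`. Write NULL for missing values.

INNER JOIN keeps only pairs where the ON condition holds.
Matching on a.sku = b.sku.
- a row (sku=DM): matches 3 b row(s) → 3 output row(s).
- a row (sku=DM): matches 3 b row(s) → 3 output row(s).
- a row (sku=QE): matches 1 b row(s) → 1 output row(s).
- a row (sku=DM): matches 3 b row(s) → 3 output row(s).
- a row (sku=JV): matches 1 b row(s) → 1 output row(s).

(13, Cable, DM); (13, Cable, DM); (13, Cable, DM); (15, Gear, QE); (22, Frame, JV); (25, Valve, DM); (25, Valve, DM); (25, Valve, DM); (58, Gizmo, DM); (58, Gizmo, DM); (58, Gizmo, DM)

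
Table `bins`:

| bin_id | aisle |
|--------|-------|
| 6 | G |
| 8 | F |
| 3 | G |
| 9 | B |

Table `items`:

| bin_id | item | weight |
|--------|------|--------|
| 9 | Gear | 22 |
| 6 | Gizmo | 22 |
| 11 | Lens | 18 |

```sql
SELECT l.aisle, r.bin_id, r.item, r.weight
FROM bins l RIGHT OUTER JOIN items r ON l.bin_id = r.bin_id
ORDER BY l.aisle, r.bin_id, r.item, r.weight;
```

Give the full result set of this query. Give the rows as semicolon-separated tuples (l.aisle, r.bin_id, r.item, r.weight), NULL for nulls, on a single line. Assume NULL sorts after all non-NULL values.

(B, 9, Gear, 22); (G, 6, Gizmo, 22); (NULL, 11, Lens, 18)

RIGHT JOIN keeps every row from `items`; unmatched rows get NULL for `bins`'s columns.
Matching on l.bin_id = r.bin_id.
- l row (bin_id=6): matches 1 r row(s) → 1 output row(s).
- l row (bin_id=8): no match.
- l row (bin_id=3): no match.
- l row (bin_id=9): matches 1 r row(s) → 1 output row(s).
- 1 row(s) from r found no l partner → padded with NULL.
After projecting and ordering:
l.aisle | r.bin_id | r.item | r.weight
B | 9 | Gear | 22
G | 6 | Gizmo | 22
NULL | 11 | Lens | 18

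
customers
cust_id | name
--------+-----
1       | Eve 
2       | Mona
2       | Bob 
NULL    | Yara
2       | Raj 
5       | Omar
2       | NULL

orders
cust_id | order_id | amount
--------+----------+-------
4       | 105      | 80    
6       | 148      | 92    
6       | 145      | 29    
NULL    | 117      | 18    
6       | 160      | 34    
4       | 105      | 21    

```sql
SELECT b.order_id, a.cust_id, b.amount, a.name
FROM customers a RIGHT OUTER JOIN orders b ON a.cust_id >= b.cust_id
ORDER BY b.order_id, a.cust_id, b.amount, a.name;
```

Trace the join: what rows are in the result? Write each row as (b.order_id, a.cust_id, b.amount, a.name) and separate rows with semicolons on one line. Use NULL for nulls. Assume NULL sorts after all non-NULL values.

RIGHT JOIN keeps every row from `orders`; unmatched rows get NULL for `customers`'s columns.
Matching on a.cust_id >= b.cust_id. A NULL in a compared column never satisfies the condition.
- a (cust_id=1) has no partner in b.
- a (cust_id=2) has no partner in b.
- a (cust_id=2) has no partner in b.
- a (cust_id=NULL) has no partner in b.
- a (cust_id=2) has no partner in b.
- a (cust_id=5) pairs with 2 row(s) of b.
- a (cust_id=2) has no partner in b.
- 4 row(s) from b found no a partner → padded with NULL.
After projecting and ordering:
b.order_id | a.cust_id | b.amount | a.name
105 | 5 | 21 | Omar
105 | 5 | 80 | Omar
117 | NULL | 18 | NULL
145 | NULL | 29 | NULL
148 | NULL | 92 | NULL
160 | NULL | 34 | NULL

(105, 5, 21, Omar); (105, 5, 80, Omar); (117, NULL, 18, NULL); (145, NULL, 29, NULL); (148, NULL, 92, NULL); (160, NULL, 34, NULL)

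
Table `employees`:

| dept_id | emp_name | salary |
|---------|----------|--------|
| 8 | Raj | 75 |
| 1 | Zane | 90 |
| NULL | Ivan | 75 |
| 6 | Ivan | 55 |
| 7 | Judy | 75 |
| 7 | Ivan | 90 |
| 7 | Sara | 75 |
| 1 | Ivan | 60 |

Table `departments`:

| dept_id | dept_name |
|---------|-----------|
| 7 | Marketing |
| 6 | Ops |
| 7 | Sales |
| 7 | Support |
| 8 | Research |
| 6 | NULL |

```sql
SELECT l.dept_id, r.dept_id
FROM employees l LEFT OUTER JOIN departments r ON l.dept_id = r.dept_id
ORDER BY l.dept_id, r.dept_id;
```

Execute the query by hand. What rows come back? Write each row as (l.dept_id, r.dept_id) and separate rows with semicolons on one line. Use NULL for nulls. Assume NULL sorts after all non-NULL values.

(1, NULL); (1, NULL); (6, 6); (6, 6); (7, 7); (7, 7); (7, 7); (7, 7); (7, 7); (7, 7); (7, 7); (7, 7); (7, 7); (8, 8); (NULL, NULL)

LEFT JOIN keeps every row from `employees`; unmatched rows get NULL for `departments`'s columns.
Matching on l.dept_id = r.dept_id. A NULL in a compared column never satisfies the condition.
Matched pairs: 12; unmatched l rows kept: 3.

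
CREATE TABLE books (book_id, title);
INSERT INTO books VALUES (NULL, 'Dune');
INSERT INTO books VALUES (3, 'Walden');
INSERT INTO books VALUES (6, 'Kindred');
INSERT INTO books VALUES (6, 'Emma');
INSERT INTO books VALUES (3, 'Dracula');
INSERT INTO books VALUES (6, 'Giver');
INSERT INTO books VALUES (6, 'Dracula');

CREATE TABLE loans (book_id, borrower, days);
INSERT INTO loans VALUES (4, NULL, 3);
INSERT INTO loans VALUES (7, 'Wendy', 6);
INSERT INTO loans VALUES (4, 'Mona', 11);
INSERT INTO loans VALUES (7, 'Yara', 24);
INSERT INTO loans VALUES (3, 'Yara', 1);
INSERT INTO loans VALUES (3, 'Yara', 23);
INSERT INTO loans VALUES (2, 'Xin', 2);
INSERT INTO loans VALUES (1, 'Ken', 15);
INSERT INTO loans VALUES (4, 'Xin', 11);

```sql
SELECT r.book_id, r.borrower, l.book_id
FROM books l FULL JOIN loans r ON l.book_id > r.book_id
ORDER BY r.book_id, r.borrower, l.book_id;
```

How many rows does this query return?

FULL OUTER JOIN keeps every row from both sides; unmatched rows get NULL for the other side's columns.
Matching on l.book_id > r.book_id. A NULL in a compared column never satisfies the condition.
- l[0] book_id=NULL → no match; kept with NULLs on the r side.
- l[1] book_id=3 → 2 match(es) in r → 2 row(s).
- l[2] book_id=6 → 7 match(es) in r → 7 row(s).
- l[3] book_id=6 → 7 match(es) in r → 7 row(s).
- l[4] book_id=3 → 2 match(es) in r → 2 row(s).
- l[5] book_id=6 → 7 match(es) in r → 7 row(s).
- l[6] book_id=6 → 7 match(es) in r → 7 row(s).
- 2 row(s) from r found no l partner → padded with NULL.
Total: 32 matched + 3 padded = 35 rows.

35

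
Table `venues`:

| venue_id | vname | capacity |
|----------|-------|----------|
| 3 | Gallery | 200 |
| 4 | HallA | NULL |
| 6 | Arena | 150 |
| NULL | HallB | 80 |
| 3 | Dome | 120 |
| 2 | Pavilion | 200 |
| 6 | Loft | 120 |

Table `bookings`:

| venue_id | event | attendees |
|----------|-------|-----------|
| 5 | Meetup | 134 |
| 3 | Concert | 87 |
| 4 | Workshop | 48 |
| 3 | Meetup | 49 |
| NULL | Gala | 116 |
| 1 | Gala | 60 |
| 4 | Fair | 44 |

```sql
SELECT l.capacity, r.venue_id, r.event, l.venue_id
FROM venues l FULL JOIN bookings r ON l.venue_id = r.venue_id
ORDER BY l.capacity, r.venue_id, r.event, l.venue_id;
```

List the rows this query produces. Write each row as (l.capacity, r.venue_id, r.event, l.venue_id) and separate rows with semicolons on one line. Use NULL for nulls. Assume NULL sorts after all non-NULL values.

(80, NULL, NULL, NULL); (120, 3, Concert, 3); (120, 3, Meetup, 3); (120, NULL, NULL, 6); (150, NULL, NULL, 6); (200, 3, Concert, 3); (200, 3, Meetup, 3); (200, NULL, NULL, 2); (NULL, 1, Gala, NULL); (NULL, 4, Fair, 4); (NULL, 4, Workshop, 4); (NULL, 5, Meetup, NULL); (NULL, NULL, Gala, NULL)

FULL OUTER JOIN keeps every row from both sides; unmatched rows get NULL for the other side's columns.
Matching on l.venue_id = r.venue_id. A NULL in a compared column never satisfies the condition.
Matched pairs: 6; unmatched l rows kept: 4; unmatched r rows kept: 3.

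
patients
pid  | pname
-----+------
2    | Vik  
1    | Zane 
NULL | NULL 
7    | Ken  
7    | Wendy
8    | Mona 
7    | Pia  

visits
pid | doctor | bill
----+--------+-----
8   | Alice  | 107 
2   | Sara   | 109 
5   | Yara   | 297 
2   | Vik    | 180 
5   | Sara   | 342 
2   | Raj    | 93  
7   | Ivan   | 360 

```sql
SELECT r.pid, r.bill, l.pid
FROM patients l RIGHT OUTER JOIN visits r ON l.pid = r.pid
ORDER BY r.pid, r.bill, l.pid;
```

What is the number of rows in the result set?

9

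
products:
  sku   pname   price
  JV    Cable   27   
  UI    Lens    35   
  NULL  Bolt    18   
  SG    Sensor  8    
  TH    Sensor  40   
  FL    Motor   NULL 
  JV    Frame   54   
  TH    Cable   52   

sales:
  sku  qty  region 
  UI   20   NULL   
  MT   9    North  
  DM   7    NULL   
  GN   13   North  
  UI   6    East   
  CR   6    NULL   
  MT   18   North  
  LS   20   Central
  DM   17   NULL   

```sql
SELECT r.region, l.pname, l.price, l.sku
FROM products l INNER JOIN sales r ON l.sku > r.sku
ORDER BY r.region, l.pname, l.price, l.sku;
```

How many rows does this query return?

INNER JOIN keeps only pairs where the ON condition holds.
Matching on l.sku > r.sku. A NULL in a compared column never satisfies the condition.
- l[0] sku=JV → 4 match(es) in r → 4 row(s).
- l[1] sku=UI → 7 match(es) in r → 7 row(s).
- l[2] sku=NULL → no match; dropped.
- l[3] sku=SG → 7 match(es) in r → 7 row(s).
- l[4] sku=TH → 7 match(es) in r → 7 row(s).
- l[5] sku=FL → 3 match(es) in r → 3 row(s).
- l[6] sku=JV → 4 match(es) in r → 4 row(s).
- l[7] sku=TH → 7 match(es) in r → 7 row(s).
Total: 39 rows.

39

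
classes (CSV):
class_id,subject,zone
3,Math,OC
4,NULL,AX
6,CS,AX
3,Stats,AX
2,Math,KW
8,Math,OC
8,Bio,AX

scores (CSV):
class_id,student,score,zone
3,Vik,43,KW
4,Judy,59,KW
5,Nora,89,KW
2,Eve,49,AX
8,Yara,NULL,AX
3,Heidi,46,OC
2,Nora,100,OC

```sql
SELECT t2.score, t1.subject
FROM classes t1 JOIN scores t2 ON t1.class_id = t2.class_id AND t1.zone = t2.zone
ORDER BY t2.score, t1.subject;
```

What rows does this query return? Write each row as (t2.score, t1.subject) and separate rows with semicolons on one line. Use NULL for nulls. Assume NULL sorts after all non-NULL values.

(46, Math); (NULL, Bio)

INNER JOIN keeps only pairs where the ON condition holds.
Matching on t1.class_id = t2.class_id AND t1.zone = t2.zone.
- t1[0] class_id=3, zone=OC → 1 match(es) in t2 → 1 row(s).
- t1[1] class_id=4, zone=AX → no match; dropped.
- t1[2] class_id=6, zone=AX → no match; dropped.
- t1[3] class_id=3, zone=AX → no match; dropped.
- t1[4] class_id=2, zone=KW → no match; dropped.
- t1[5] class_id=8, zone=OC → no match; dropped.
- t1[6] class_id=8, zone=AX → 1 match(es) in t2 → 1 row(s).
After projecting and ordering:
t2.score | t1.subject
46 | Math
NULL | Bio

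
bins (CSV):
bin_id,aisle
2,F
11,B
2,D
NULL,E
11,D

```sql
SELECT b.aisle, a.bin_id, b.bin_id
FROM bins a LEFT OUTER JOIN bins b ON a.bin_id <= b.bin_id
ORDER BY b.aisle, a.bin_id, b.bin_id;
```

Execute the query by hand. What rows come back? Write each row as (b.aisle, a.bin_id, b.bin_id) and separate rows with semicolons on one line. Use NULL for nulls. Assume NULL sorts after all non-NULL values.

(B, 2, 11); (B, 2, 11); (B, 11, 11); (B, 11, 11); (D, 2, 2); (D, 2, 2); (D, 2, 11); (D, 2, 11); (D, 11, 11); (D, 11, 11); (F, 2, 2); (F, 2, 2); (NULL, NULL, NULL)

LEFT JOIN keeps every row from `bins a`; unmatched rows get NULL for `bins b`'s columns.
Matching on a.bin_id <= b.bin_id. A NULL in a compared column never satisfies the condition.
- a (bin_id=2) pairs with 4 row(s) of b.
- a (bin_id=11) pairs with 2 row(s) of b.
- a (bin_id=2) pairs with 4 row(s) of b.
- a (bin_id=NULL) has no partner → padded with NULL.
- a (bin_id=11) pairs with 2 row(s) of b.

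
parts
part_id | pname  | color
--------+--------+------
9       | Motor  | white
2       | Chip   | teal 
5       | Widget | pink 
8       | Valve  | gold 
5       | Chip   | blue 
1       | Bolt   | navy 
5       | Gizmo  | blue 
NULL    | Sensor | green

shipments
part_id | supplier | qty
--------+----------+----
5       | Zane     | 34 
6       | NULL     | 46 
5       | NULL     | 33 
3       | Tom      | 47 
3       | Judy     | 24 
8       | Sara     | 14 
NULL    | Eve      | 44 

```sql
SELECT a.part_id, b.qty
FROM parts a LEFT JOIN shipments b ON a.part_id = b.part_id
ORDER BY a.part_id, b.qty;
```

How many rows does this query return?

11

LEFT JOIN keeps every row from `parts`; unmatched rows get NULL for `shipments`'s columns.
Matching on a.part_id = b.part_id. A NULL in a compared column never satisfies the condition.
- a (part_id=9) has no partner → padded with NULL.
- a (part_id=2) has no partner → padded with NULL.
- a (part_id=5) pairs with 2 row(s) of b.
- a (part_id=8) pairs with 1 row(s) of b.
- a (part_id=5) pairs with 2 row(s) of b.
- a (part_id=1) has no partner → padded with NULL.
- a (part_id=5) pairs with 2 row(s) of b.
- a (part_id=NULL) has no partner → padded with NULL.
Total: 7 matched + 4 padded = 11 rows.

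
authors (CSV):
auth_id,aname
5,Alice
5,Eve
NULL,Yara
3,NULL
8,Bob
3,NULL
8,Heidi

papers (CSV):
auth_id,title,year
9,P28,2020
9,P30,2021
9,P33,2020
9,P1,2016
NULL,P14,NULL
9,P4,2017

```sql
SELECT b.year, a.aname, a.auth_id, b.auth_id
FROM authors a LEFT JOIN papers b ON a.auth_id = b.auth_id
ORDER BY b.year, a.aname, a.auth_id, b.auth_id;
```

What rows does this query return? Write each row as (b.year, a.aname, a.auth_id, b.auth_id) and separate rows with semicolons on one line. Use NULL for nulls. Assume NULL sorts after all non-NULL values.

(NULL, Alice, 5, NULL); (NULL, Bob, 8, NULL); (NULL, Eve, 5, NULL); (NULL, Heidi, 8, NULL); (NULL, Yara, NULL, NULL); (NULL, NULL, 3, NULL); (NULL, NULL, 3, NULL)

LEFT JOIN keeps every row from `authors`; unmatched rows get NULL for `papers`'s columns.
Matching on a.auth_id = b.auth_id. A NULL in a compared column never satisfies the condition.
- auth_id=5: no b row matches, row kept with b columns NULL.
- auth_id=5: no b row matches, row kept with b columns NULL.
- auth_id=NULL: no b row matches, row kept with b columns NULL.
- auth_id=3: no b row matches, row kept with b columns NULL.
- auth_id=8: no b row matches, row kept with b columns NULL.
- auth_id=3: no b row matches, row kept with b columns NULL.
- auth_id=8: no b row matches, row kept with b columns NULL.
After projecting and ordering:
b.year | a.aname | a.auth_id | b.auth_id
NULL | Alice | 5 | NULL
NULL | Bob | 8 | NULL
NULL | Eve | 5 | NULL
NULL | Heidi | 8 | NULL
NULL | Yara | NULL | NULL
NULL | NULL | 3 | NULL
NULL | NULL | 3 | NULL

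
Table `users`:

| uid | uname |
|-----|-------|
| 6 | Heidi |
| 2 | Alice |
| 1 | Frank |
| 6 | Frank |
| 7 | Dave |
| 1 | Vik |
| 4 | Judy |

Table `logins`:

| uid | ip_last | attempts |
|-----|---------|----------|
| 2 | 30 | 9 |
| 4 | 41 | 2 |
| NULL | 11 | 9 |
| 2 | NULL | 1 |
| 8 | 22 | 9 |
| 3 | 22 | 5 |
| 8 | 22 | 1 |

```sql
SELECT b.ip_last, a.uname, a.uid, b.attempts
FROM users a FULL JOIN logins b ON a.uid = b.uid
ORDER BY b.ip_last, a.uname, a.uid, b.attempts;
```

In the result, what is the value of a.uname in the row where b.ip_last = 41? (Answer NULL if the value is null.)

FULL OUTER JOIN keeps every row from both sides; unmatched rows get NULL for the other side's columns.
Matching on a.uid = b.uid. A NULL in a compared column never satisfies the condition.
Matched pairs: 3; unmatched a rows kept: 5; unmatched b rows kept: 4.

Judy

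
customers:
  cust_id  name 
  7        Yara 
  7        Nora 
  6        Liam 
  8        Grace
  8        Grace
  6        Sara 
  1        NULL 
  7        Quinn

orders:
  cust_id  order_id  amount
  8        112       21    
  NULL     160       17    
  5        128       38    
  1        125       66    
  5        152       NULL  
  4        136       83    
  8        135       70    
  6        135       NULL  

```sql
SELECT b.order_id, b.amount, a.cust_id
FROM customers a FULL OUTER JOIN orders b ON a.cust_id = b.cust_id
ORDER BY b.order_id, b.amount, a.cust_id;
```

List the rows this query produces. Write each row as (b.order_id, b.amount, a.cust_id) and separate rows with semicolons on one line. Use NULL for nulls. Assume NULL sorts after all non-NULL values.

(112, 21, 8); (112, 21, 8); (125, 66, 1); (128, 38, NULL); (135, 70, 8); (135, 70, 8); (135, NULL, 6); (135, NULL, 6); (136, 83, NULL); (152, NULL, NULL); (160, 17, NULL); (NULL, NULL, 7); (NULL, NULL, 7); (NULL, NULL, 7)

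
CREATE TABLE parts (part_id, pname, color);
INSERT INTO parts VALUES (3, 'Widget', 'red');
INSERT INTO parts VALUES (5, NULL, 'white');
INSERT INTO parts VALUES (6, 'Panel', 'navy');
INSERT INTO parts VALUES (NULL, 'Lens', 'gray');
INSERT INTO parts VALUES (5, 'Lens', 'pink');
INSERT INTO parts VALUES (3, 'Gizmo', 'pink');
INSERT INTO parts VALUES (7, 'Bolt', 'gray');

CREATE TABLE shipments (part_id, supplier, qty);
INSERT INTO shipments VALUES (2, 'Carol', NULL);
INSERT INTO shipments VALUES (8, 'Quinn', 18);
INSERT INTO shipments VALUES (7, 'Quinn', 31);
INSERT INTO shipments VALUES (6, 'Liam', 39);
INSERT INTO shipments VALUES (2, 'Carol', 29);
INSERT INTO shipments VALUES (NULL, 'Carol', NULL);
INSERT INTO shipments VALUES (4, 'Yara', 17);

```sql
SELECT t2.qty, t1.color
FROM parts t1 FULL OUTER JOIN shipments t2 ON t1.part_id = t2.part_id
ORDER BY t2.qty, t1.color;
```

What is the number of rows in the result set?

FULL OUTER JOIN keeps every row from both sides; unmatched rows get NULL for the other side's columns.
Matching on t1.part_id = t2.part_id. A NULL in a compared column never satisfies the condition.
- part_id=3: no t2 row matches, row kept with t2 columns NULL.
- part_id=5: no t2 row matches, row kept with t2 columns NULL.
- part_id=6: 1 matching t2 row(s), so 1 row(s) emitted.
- part_id=NULL: no t2 row matches, row kept with t2 columns NULL.
- part_id=5: no t2 row matches, row kept with t2 columns NULL.
- part_id=3: no t2 row matches, row kept with t2 columns NULL.
- part_id=7: 1 matching t2 row(s), so 1 row(s) emitted.
- 5 row(s) from t2 found no t1 partner → padded with NULL.
Total: 2 matched + 10 padded = 12 rows.

12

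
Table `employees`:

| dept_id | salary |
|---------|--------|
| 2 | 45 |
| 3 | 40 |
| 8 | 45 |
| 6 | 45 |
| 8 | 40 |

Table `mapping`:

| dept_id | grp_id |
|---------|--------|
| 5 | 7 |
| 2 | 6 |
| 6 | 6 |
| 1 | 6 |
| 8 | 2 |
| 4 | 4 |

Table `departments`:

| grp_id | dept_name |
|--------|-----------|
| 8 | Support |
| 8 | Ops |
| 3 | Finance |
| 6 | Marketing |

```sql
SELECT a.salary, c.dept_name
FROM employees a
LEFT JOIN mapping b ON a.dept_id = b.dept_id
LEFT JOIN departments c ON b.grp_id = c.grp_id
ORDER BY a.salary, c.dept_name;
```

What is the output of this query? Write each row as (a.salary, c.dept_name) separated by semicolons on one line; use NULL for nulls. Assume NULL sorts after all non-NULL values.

Step 1 — a LEFT JOIN b on dept_id → 5 row(s).
Then LEFT JOIN `departments c` on grp_id: each of those 5 rows is kept; rows whose b.grp_id has no match in c get NULL for c's columns.

(40, NULL); (40, NULL); (45, Marketing); (45, Marketing); (45, NULL)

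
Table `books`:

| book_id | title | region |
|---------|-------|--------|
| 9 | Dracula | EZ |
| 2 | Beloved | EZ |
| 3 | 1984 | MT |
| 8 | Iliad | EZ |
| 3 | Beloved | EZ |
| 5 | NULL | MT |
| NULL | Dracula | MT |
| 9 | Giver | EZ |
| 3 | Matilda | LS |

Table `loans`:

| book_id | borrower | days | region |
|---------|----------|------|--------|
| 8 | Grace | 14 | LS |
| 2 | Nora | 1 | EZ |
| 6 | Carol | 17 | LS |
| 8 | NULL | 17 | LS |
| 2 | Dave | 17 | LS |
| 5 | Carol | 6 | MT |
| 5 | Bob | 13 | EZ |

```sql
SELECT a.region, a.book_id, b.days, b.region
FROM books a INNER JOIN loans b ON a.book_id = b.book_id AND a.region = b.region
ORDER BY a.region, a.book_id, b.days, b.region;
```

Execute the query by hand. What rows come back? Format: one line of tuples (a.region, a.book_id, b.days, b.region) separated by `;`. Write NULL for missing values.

(EZ, 2, 1, EZ); (MT, 5, 6, MT)

INNER JOIN keeps only pairs where the ON condition holds.
Matching on a.book_id = b.book_id AND a.region = b.region. A NULL in a compared column never satisfies the condition.
- a (book_id=9, region=EZ) has no partner → excluded.
- a (book_id=2, region=EZ) pairs with 1 row(s) of b.
- a (book_id=3, region=MT) has no partner → excluded.
- a (book_id=8, region=EZ) has no partner → excluded.
- a (book_id=3, region=EZ) has no partner → excluded.
- a (book_id=5, region=MT) pairs with 1 row(s) of b.
- a (book_id=NULL, region=MT) has no partner → excluded.
- a (book_id=9, region=EZ) has no partner → excluded.
- a (book_id=3, region=LS) has no partner → excluded.
After projecting and ordering:
a.region | a.book_id | b.days | b.region
EZ | 2 | 1 | EZ
MT | 5 | 6 | MT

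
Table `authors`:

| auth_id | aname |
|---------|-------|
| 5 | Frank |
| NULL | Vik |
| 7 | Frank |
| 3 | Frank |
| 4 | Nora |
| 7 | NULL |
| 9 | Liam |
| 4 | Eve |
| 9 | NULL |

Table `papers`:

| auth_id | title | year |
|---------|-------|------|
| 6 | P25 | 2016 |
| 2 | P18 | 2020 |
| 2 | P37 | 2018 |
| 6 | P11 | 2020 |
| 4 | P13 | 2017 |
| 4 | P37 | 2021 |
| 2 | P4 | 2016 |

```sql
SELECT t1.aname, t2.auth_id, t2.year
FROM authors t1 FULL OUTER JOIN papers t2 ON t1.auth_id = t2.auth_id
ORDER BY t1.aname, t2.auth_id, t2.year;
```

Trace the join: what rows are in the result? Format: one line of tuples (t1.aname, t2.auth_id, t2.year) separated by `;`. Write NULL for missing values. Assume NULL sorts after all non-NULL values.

(Eve, 4, 2017); (Eve, 4, 2021); (Frank, NULL, NULL); (Frank, NULL, NULL); (Frank, NULL, NULL); (Liam, NULL, NULL); (Nora, 4, 2017); (Nora, 4, 2021); (Vik, NULL, NULL); (NULL, 2, 2016); (NULL, 2, 2018); (NULL, 2, 2020); (NULL, 6, 2016); (NULL, 6, 2020); (NULL, NULL, NULL); (NULL, NULL, NULL)

FULL OUTER JOIN keeps every row from both sides; unmatched rows get NULL for the other side's columns.
Matching on t1.auth_id = t2.auth_id. A NULL in a compared column never satisfies the condition.
- auth_id=5: no t2 row matches, row kept with t2 columns NULL.
- auth_id=NULL: no t2 row matches, row kept with t2 columns NULL.
- auth_id=7: no t2 row matches, row kept with t2 columns NULL.
- auth_id=3: no t2 row matches, row kept with t2 columns NULL.
- auth_id=4: 2 matching t2 row(s), so 2 row(s) emitted.
- auth_id=7: no t2 row matches, row kept with t2 columns NULL.
- auth_id=9: no t2 row matches, row kept with t2 columns NULL.
- auth_id=4: 2 matching t2 row(s), so 2 row(s) emitted.
- auth_id=9: no t2 row matches, row kept with t2 columns NULL.
- 5 row(s) from t2 found no t1 partner → padded with NULL.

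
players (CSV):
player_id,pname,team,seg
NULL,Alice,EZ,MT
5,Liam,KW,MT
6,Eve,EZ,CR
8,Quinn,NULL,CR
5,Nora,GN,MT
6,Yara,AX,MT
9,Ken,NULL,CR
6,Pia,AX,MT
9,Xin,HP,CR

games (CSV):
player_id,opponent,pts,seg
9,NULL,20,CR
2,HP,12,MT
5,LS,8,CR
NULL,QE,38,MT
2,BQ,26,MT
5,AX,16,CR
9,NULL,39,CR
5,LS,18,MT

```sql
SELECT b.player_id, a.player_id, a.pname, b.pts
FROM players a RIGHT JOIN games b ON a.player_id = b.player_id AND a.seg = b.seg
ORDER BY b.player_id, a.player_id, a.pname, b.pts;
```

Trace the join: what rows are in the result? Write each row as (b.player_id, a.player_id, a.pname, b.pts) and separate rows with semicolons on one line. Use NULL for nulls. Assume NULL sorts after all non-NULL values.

(2, NULL, NULL, 12); (2, NULL, NULL, 26); (5, 5, Liam, 18); (5, 5, Nora, 18); (5, NULL, NULL, 8); (5, NULL, NULL, 16); (9, 9, Ken, 20); (9, 9, Ken, 39); (9, 9, Xin, 20); (9, 9, Xin, 39); (NULL, NULL, NULL, 38)

RIGHT JOIN keeps every row from `games`; unmatched rows get NULL for `players`'s columns.
Matching on a.player_id = b.player_id AND a.seg = b.seg. A NULL in a compared column never satisfies the condition.
- a[0] player_id=NULL, seg=MT → no match.
- a[1] player_id=5, seg=MT → 1 match(es) in b → 1 row(s).
- a[2] player_id=6, seg=CR → no match.
- a[3] player_id=8, seg=CR → no match.
- a[4] player_id=5, seg=MT → 1 match(es) in b → 1 row(s).
- a[5] player_id=6, seg=MT → no match.
- a[6] player_id=9, seg=CR → 2 match(es) in b → 2 row(s).
- a[7] player_id=6, seg=MT → no match.
- a[8] player_id=9, seg=CR → 2 match(es) in b → 2 row(s).
- 5 row(s) from b found no a partner → padded with NULL.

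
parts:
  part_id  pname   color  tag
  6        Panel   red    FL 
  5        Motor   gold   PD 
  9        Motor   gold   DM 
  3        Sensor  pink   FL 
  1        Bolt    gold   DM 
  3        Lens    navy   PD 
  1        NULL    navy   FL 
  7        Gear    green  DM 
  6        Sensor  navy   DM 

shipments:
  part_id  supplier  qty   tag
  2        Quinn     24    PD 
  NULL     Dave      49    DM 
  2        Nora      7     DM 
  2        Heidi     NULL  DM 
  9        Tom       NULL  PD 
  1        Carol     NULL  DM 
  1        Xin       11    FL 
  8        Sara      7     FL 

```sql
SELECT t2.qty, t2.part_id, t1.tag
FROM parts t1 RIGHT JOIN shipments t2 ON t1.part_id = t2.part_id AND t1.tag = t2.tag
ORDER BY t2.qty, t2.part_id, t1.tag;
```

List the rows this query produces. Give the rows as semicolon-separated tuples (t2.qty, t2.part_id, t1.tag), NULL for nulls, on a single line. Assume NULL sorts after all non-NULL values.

RIGHT JOIN keeps every row from `shipments`; unmatched rows get NULL for `parts`'s columns.
Matching on t1.part_id = t2.part_id AND t1.tag = t2.tag. A NULL in a compared column never satisfies the condition.
Matched pairs: 2; unmatched t2 rows kept: 6.

(7, 2, NULL); (7, 8, NULL); (11, 1, FL); (24, 2, NULL); (49, NULL, NULL); (NULL, 1, DM); (NULL, 2, NULL); (NULL, 9, NULL)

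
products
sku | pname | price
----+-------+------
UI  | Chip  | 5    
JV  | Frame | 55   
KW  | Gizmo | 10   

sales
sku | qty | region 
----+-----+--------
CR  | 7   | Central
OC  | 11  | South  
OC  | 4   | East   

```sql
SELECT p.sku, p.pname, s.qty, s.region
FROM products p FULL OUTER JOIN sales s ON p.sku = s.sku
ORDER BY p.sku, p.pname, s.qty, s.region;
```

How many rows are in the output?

6

FULL OUTER JOIN keeps every row from both sides; unmatched rows get NULL for the other side's columns.
Matching on p.sku = s.sku.
Matched pairs: 0; unmatched p rows kept: 3; unmatched s rows kept: 3.
Total: 0 matched + 6 padded = 6 rows.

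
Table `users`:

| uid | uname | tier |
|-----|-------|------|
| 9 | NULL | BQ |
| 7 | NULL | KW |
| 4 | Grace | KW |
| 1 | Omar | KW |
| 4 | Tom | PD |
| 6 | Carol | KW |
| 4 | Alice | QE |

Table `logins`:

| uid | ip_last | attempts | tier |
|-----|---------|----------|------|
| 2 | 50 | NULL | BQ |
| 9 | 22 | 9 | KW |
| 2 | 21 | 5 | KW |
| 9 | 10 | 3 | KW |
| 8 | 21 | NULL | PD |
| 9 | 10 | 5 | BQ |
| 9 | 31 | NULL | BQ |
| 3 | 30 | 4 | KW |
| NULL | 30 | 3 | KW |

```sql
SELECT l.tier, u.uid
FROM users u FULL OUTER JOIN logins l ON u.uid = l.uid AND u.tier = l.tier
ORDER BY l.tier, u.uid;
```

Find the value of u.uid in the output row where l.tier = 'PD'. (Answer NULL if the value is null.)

FULL OUTER JOIN keeps every row from both sides; unmatched rows get NULL for the other side's columns.
Matching on u.uid = l.uid AND u.tier = l.tier. A NULL in a compared column never satisfies the condition.
- u[0] uid=9, tier=BQ → 2 match(es) in l → 2 row(s).
- u[1] uid=7, tier=KW → no match; kept with NULLs on the l side.
- u[2] uid=4, tier=KW → no match; kept with NULLs on the l side.
- u[3] uid=1, tier=KW → no match; kept with NULLs on the l side.
- u[4] uid=4, tier=PD → no match; kept with NULLs on the l side.
- u[5] uid=6, tier=KW → no match; kept with NULLs on the l side.
- u[6] uid=4, tier=QE → no match; kept with NULLs on the l side.
- 7 l row(s) had no u match → kept, u columns NULL.

NULL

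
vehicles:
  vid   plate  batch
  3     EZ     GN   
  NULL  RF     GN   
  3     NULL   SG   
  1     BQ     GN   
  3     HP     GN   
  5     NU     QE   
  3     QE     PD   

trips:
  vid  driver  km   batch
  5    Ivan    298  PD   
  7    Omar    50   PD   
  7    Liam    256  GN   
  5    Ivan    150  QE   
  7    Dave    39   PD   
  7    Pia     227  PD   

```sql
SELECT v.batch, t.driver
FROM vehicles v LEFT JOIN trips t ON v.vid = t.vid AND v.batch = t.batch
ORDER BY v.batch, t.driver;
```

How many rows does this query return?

LEFT JOIN keeps every row from `vehicles`; unmatched rows get NULL for `trips`'s columns.
Matching on v.vid = t.vid AND v.batch = t.batch. A NULL in a compared column never satisfies the condition.
- vid=3, batch=GN: no t row matches, row kept with t columns NULL.
- vid=NULL, batch=GN: no t row matches, row kept with t columns NULL.
- vid=3, batch=SG: no t row matches, row kept with t columns NULL.
- vid=1, batch=GN: no t row matches, row kept with t columns NULL.
- vid=3, batch=GN: no t row matches, row kept with t columns NULL.
- vid=5, batch=QE: 1 matching t row(s), so 1 row(s) emitted.
- vid=3, batch=PD: no t row matches, row kept with t columns NULL.
Total: 1 matched + 6 padded = 7 rows.

7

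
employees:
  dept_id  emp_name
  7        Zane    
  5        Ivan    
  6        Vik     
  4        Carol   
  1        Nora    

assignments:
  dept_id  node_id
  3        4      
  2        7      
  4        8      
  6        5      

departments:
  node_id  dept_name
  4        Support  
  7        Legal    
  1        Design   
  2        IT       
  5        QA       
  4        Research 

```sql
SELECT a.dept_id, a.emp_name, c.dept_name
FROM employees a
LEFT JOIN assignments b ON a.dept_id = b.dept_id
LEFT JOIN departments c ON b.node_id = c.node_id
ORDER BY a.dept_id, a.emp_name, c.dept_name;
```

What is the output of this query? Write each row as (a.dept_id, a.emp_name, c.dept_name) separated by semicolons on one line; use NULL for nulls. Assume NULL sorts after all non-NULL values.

(1, Nora, NULL); (4, Carol, NULL); (5, Ivan, NULL); (6, Vik, QA); (7, Zane, NULL)

Joins associate left-to-right: employees LEFT JOIN assignments on dept_id gives 5 intermediate row(s).
Then LEFT JOIN `departments c` on node_id: each of those 5 rows is kept; rows whose b.node_id has no match in c get NULL for c's columns.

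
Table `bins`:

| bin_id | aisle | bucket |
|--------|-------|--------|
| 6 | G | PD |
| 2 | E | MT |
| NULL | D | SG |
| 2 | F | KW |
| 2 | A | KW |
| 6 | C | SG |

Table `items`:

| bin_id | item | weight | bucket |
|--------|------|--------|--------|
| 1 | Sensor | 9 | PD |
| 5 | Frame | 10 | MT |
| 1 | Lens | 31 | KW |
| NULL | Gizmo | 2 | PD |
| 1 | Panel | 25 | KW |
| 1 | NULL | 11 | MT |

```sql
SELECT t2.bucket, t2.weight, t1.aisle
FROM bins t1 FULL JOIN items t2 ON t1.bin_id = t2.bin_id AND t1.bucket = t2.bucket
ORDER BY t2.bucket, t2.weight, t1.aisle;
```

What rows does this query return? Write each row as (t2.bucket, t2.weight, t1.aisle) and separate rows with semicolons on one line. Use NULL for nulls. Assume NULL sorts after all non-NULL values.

(KW, 25, NULL); (KW, 31, NULL); (MT, 10, NULL); (MT, 11, NULL); (PD, 2, NULL); (PD, 9, NULL); (NULL, NULL, A); (NULL, NULL, C); (NULL, NULL, D); (NULL, NULL, E); (NULL, NULL, F); (NULL, NULL, G)

FULL OUTER JOIN keeps every row from both sides; unmatched rows get NULL for the other side's columns.
Matching on t1.bin_id = t2.bin_id AND t1.bucket = t2.bucket. A NULL in a compared column never satisfies the condition.
- t1 (bin_id=6, bucket=PD) has no partner → padded with NULL.
- t1 (bin_id=2, bucket=MT) has no partner → padded with NULL.
- t1 (bin_id=NULL, bucket=SG) has no partner → padded with NULL.
- t1 (bin_id=2, bucket=KW) has no partner → padded with NULL.
- t1 (bin_id=2, bucket=KW) has no partner → padded with NULL.
- t1 (bin_id=6, bucket=SG) has no partner → padded with NULL.
- 6 t2 row(s) had no t1 match → kept, t1 columns NULL.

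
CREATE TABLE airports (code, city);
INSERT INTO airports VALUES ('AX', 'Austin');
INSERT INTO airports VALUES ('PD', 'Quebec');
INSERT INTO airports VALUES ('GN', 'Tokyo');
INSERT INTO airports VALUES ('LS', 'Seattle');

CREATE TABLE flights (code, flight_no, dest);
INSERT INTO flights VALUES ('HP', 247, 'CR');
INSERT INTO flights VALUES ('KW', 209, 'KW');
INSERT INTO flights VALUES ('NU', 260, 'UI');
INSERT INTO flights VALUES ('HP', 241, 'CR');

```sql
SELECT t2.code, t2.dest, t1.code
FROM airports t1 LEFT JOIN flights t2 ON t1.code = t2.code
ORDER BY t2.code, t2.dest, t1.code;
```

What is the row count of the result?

4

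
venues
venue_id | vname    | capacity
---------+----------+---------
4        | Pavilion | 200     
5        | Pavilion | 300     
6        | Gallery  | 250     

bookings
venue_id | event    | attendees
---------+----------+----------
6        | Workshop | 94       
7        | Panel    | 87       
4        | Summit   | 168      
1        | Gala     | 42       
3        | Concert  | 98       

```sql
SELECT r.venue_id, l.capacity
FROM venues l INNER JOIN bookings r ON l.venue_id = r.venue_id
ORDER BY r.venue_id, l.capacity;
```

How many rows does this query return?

INNER JOIN keeps only pairs where the ON condition holds.
Matching on l.venue_id = r.venue_id.
Matched pairs: 2.
Total: 2 rows.

2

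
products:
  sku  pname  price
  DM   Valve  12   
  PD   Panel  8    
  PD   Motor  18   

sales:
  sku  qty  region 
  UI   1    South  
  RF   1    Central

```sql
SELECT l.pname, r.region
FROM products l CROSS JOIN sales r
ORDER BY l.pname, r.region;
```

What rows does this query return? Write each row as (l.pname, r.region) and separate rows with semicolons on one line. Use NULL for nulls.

CROSS JOIN pairs every row of `products` with every row of `sales`: 3 × 2 = 6 rows.

(Motor, Central); (Motor, South); (Panel, Central); (Panel, South); (Valve, Central); (Valve, South)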